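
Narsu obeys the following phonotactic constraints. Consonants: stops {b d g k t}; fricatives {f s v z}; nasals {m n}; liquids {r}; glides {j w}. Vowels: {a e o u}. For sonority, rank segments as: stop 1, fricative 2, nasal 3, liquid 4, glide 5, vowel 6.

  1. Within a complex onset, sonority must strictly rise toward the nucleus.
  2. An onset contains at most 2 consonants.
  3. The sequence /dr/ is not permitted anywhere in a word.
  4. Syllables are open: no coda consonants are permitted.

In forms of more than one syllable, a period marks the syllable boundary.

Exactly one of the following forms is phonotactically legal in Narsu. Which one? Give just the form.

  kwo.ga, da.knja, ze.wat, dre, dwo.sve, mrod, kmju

kwo.ga

kwo.ga — σ1 onset /kw/ (1→5 rises), coda /∅/ ok; σ2 onset /g/, coda /∅/ ok → phonotactically legal
da.knja — violates constraint 2: syllable 2 onset /knj/ has 3 consonants (> 2) → phonotactically illegal
ze.wat — violates constraint 4: syllable 2 coda /t/ has 1 consonant (> 0) → phonotactically illegal
dre — violates constraint 3: contains banned sequence /dr/ → phonotactically illegal
dwo.sve — violates constraint 1: syllable 2 onset /sv/: /s/ (fricative, 2) → /v/ (fricative, 2) does not rise → phonotactically illegal
mrod — violates constraint 4: syllable 1 coda /d/ has 1 consonant (> 0) → phonotactically illegal
kmju — violates constraint 2: syllable 1 onset /kmj/ has 3 consonants (> 2) → phonotactically illegal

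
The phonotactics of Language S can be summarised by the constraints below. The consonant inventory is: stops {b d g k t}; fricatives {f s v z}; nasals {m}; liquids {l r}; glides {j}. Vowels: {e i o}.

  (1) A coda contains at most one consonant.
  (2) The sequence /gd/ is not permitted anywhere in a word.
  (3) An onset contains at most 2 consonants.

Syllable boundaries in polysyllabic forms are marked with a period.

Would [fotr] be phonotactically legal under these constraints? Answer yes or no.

[fotr] — violates constraint 1: syllable 1 coda /tr/ has 2 consonants (> 1) → phonotactically illegal

no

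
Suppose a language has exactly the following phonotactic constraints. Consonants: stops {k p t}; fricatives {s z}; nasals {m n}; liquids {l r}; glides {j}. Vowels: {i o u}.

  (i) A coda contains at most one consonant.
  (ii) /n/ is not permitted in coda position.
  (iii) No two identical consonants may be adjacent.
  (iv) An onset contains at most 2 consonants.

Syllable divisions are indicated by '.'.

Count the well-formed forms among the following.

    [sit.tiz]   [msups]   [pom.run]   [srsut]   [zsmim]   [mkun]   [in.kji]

0

[sit.tiz] — violates constraint (iii): adjacent identical consonants /tt/ → ill-formed
[msups] — violates constraint (i): syllable 1 coda /ps/ has 2 consonants (> 1) → ill-formed
[pom.run] — violates constraint (ii): syllable 2 coda contains /n/ → ill-formed
[srsut] — violates constraint (iv): syllable 1 onset /srs/ has 3 consonants (> 2) → ill-formed
[zsmim] — violates constraint (iv): syllable 1 onset /zsm/ has 3 consonants (> 2) → ill-formed
[mkun] — violates constraint (ii): syllable 1 coda contains /n/ → ill-formed
[in.kji] — violates constraint (ii): syllable 1 coda contains /n/ → ill-formed
No form is well-formed → 0.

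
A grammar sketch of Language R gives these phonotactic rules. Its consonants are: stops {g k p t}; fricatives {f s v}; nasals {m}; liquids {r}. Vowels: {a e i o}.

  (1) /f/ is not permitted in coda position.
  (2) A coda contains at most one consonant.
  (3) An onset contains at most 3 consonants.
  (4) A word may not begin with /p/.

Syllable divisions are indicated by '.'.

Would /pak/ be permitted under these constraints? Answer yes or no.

/pak/ — violates constraint 4: word begins with /p/ → not permitted

no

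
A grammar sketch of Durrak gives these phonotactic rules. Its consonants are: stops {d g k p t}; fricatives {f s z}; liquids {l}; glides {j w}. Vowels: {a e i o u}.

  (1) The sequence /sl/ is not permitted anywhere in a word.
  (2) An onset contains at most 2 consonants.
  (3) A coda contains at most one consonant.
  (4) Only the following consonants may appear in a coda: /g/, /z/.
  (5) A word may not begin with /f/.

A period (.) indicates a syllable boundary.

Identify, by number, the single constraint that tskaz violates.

tskaz: syllable 1 onset /tsk/ has 3 consonants (> 2).
This is a violation of constraint 2: "An onset contains at most 2 consonants."
The remaining constraints (1, 3, 4, 5) are satisfied.

2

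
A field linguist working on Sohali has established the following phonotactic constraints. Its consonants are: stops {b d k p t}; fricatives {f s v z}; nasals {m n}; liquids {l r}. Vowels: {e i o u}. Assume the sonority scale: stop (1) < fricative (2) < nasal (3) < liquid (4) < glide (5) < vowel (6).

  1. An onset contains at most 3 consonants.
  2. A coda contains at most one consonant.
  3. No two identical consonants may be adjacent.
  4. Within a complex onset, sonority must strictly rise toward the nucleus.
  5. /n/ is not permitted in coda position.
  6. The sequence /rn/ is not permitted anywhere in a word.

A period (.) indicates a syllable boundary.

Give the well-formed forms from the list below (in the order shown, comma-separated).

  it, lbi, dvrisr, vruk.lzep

it — σ1 onset /∅/, coda /t/ ok → well-formed
lbi — violates constraint 4: syllable 1 onset /lb/: /l/ (liquid, 4) → /b/ (stop, 1) does not rise → ill-formed
dvrisr — violates constraint 2: syllable 1 coda /sr/ has 2 consonants (> 1) → ill-formed
vruk.lzep — violates constraint 4: syllable 2 onset /lz/: /l/ (liquid, 4) → /z/ (fricative, 2) does not rise → ill-formed

it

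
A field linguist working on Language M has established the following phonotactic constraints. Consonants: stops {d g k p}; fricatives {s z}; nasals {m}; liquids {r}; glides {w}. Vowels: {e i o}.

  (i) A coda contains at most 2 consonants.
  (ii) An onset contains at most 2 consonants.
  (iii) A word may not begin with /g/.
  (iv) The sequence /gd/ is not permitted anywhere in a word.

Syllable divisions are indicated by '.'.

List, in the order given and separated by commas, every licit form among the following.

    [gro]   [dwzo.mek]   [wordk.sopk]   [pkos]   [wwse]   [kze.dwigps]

[gro] — violates constraint (iii): word begins with /g/ → illicit
[dwzo.mek] — violates constraint (ii): syllable 1 onset /dwz/ has 3 consonants (> 2) → illicit
[wordk.sopk] — violates constraint (i): syllable 1 coda /rdk/ has 3 consonants (> 2) → illicit
[pkos] — σ1 onset /pk/ (2C), coda /s/ ok → licit
[wwse] — violates constraint (ii): syllable 1 onset /wws/ has 3 consonants (> 2) → illicit
[kze.dwigps] — violates constraint (i): syllable 2 coda /gps/ has 3 consonants (> 2) → illicit

[pkos]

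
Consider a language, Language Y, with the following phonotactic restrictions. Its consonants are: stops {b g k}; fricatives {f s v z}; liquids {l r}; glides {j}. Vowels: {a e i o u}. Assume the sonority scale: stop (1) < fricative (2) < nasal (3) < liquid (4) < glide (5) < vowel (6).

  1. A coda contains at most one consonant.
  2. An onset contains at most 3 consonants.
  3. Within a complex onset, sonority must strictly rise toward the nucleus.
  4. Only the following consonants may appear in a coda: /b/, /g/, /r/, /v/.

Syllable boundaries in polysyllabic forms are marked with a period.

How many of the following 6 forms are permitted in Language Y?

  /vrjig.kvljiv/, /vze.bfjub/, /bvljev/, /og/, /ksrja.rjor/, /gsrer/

2

/vrjig.kvljiv/ — violates constraint 2: syllable 2 onset /kvlj/ has 4 consonants (> 3) → not permitted
/vze.bfjub/ — violates constraint 3: syllable 1 onset /vz/: /v/ (fricative, 2) → /z/ (fricative, 2) does not rise → not permitted
/bvljev/ — violates constraint 2: syllable 1 onset /bvlj/ has 4 consonants (> 3) → not permitted
/og/ — σ1 onset /∅/, coda /g/ ok → permitted
/ksrja.rjor/ — violates constraint 2: syllable 1 onset /ksrj/ has 4 consonants (> 3) → not permitted
/gsrer/ — σ1 onset /gsr/ (1→2→4 rises), coda /r/ ok → permitted
Permitted: /og/, /gsrer/ → 2.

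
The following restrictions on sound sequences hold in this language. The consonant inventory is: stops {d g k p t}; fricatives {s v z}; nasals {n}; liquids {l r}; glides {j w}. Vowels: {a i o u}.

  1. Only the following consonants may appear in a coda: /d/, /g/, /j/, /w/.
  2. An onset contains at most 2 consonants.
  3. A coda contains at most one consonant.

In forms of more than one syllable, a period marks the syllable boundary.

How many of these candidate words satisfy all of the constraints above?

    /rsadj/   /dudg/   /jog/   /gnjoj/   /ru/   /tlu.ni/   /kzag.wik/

3

/rsadj/ — violates constraint 3: syllable 1 coda /dj/ has 2 consonants (> 1) → not permitted
/dudg/ — violates constraint 3: syllable 1 coda /dg/ has 2 consonants (> 1) → not permitted
/jog/ — σ1 onset /j/, coda /g/ ok → permitted
/gnjoj/ — violates constraint 2: syllable 1 onset /gnj/ has 3 consonants (> 2) → not permitted
/ru/ — σ1 onset /r/, coda /∅/ ok → permitted
/tlu.ni/ — σ1 onset /tl/ (2C), coda /∅/ ok; σ2 onset /n/, coda /∅/ ok → permitted
/kzag.wik/ — violates constraint 1: syllable 2 coda contains /k/, which is not a licensed coda consonant → not permitted
Permitted: /jog/, /ru/, /tlu.ni/ → 3.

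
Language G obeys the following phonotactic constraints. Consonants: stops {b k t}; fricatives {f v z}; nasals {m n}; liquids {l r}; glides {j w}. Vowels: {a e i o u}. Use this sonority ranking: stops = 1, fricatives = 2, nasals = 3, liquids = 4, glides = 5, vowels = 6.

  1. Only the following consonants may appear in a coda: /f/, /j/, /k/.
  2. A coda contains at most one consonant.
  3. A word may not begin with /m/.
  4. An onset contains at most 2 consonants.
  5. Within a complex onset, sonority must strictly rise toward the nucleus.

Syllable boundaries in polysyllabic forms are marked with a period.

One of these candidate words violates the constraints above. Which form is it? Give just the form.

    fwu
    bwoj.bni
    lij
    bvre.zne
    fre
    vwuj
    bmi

fwu — σ1 onset /fw/ (2→5 rises), coda /∅/ ok → permitted
bwoj.bni — σ1 onset /bw/ (1→5 rises), coda /j/ ok; σ2 onset /bn/ (1→3 rises), coda /∅/ ok → permitted
lij — σ1 onset /l/, coda /j/ ok → permitted
bvre.zne — violates constraint 4: syllable 1 onset /bvr/ has 3 consonants (> 2) → not permitted
fre — σ1 onset /fr/ (2→4 rises), coda /∅/ ok → permitted
vwuj — σ1 onset /vw/ (2→5 rises), coda /j/ ok → permitted
bmi — σ1 onset /bm/ (1→3 rises), coda /∅/ ok → permitted

bvre.zne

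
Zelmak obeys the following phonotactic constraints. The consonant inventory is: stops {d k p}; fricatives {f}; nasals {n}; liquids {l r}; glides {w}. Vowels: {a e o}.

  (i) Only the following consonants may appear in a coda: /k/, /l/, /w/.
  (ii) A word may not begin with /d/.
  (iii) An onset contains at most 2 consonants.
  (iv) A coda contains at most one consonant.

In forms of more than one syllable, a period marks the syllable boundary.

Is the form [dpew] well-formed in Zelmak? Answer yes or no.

[dpew] — violates constraint (ii): word begins with /d/ → ill-formed

no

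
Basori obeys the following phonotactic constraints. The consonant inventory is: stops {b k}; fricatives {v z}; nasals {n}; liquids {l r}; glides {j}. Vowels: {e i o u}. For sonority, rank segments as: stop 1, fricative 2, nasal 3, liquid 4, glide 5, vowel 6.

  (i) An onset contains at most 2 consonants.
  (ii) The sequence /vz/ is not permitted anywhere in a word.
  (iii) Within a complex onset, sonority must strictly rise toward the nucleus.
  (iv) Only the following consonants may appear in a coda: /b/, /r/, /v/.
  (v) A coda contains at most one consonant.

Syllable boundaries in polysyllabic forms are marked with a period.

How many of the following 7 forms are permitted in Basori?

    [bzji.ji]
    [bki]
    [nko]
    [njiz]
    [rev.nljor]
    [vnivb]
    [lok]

[bzji.ji] — violates constraint (i): syllable 1 onset /bzj/ has 3 consonants (> 2) → not permitted
[bki] — violates constraint (iii): syllable 1 onset /bk/: /b/ (stop, 1) → /k/ (stop, 1) does not rise → not permitted
[nko] — violates constraint (iii): syllable 1 onset /nk/: /n/ (nasal, 3) → /k/ (stop, 1) does not rise → not permitted
[njiz] — violates constraint (iv): syllable 1 coda contains /z/, which is not a licensed coda consonant → not permitted
[rev.nljor] — violates constraint (i): syllable 2 onset /nlj/ has 3 consonants (> 2) → not permitted
[vnivb] — violates constraint (v): syllable 1 coda /vb/ has 2 consonants (> 1) → not permitted
[lok] — violates constraint (iv): syllable 1 coda contains /k/, which is not a licensed coda consonant → not permitted
No form is permitted → 0.

0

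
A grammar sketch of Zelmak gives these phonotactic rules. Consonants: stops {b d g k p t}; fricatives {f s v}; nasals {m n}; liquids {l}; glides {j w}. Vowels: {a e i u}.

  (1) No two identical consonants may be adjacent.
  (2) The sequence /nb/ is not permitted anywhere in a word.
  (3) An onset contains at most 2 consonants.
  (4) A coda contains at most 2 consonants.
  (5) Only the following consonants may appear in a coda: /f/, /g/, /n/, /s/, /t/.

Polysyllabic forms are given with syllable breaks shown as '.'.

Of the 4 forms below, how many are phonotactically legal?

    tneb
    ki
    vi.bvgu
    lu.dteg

2

tneb — violates constraint 5: syllable 1 coda contains /b/, which is not a licensed coda consonant → phonotactically illegal
ki — σ1 onset /k/, coda /∅/ ok → phonotactically legal
vi.bvgu — violates constraint 3: syllable 2 onset /bvg/ has 3 consonants (> 2) → phonotactically illegal
lu.dteg — σ1 onset /l/, coda /∅/ ok; σ2 onset /dt/ (2C), coda /g/ ok → phonotactically legal
Phonotactically legal: ki, lu.dteg → 2.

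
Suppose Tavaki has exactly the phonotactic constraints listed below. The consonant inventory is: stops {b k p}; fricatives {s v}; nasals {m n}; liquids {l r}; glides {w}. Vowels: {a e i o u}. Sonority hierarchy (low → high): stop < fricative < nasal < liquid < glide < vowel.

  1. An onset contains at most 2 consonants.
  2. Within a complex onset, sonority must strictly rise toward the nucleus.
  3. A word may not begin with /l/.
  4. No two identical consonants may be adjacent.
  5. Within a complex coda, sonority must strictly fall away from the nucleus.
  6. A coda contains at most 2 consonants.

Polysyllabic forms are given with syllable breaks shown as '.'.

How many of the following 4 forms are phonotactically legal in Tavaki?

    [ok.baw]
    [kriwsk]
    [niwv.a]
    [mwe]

3

[ok.baw] — σ1 onset /∅/, coda /k/ ok; σ2 onset /b/, coda /w/ ok → phonotactically legal
[kriwsk] — violates constraint 6: syllable 1 coda /wsk/ has 3 consonants (> 2) → phonotactically illegal
[niwv.a] — σ1 onset /n/, coda /wv/ (5→2 falls) ok; σ2 onset /∅/, coda /∅/ ok → phonotactically legal
[mwe] — σ1 onset /mw/ (3→5 rises), coda /∅/ ok → phonotactically legal
Phonotactically legal: [ok.baw], [niwv.a], [mwe] → 3.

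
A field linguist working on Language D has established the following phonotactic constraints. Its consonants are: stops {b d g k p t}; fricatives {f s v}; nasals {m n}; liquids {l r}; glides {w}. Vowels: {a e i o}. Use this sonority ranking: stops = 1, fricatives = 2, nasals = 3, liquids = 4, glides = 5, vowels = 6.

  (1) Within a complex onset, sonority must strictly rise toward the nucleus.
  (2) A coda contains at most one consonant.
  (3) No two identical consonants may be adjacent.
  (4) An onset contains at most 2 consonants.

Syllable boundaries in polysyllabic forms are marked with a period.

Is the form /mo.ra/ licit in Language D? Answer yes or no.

yes

/mo.ra/ — σ1 onset /m/, coda /∅/ ok; σ2 onset /r/, coda /∅/ ok → licit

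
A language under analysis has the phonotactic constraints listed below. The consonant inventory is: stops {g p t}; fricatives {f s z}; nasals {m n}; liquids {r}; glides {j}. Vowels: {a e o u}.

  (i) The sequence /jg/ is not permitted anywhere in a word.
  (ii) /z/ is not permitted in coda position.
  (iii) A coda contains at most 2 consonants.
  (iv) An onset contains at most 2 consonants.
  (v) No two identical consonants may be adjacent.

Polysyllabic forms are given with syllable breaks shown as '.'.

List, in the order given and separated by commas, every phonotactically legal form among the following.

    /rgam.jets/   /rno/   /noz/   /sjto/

/rgam.jets/ — σ1 onset /rg/ (2C), coda /m/ ok; σ2 onset /j/, coda /ts/ (2C) ok → phonotactically legal
/rno/ — σ1 onset /rn/ (2C), coda /∅/ ok → phonotactically legal
/noz/ — violates constraint (ii): syllable 1 coda contains /z/ → phonotactically illegal
/sjto/ — violates constraint (iv): syllable 1 onset /sjt/ has 3 consonants (> 2) → phonotactically illegal

/rgam.jets/, /rno/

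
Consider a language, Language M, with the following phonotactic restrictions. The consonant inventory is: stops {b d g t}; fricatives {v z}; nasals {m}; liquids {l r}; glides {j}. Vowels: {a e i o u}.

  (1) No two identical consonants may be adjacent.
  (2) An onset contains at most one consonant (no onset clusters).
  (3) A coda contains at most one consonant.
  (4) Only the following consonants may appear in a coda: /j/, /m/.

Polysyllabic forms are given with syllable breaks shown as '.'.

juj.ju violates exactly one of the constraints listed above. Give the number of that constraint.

juj.ju: adjacent identical consonants /jj/.
This is a violation of constraint 1: "No two identical consonants may be adjacent."
The remaining constraints (2, 3, 4) are satisfied.

1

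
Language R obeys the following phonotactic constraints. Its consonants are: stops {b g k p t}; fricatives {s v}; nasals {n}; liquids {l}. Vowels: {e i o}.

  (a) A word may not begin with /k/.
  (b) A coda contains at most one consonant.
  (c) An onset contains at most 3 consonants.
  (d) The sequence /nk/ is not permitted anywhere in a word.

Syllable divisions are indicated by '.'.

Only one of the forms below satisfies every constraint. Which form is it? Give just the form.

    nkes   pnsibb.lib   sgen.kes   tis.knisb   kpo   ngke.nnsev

nkes — violates constraint (d): contains banned sequence /nk/ → not permitted
pnsibb.lib — violates constraint (b): syllable 1 coda /bb/ has 2 consonants (> 1) → not permitted
sgen.kes — violates constraint (d): contains banned sequence /nk/ → not permitted
tis.knisb — violates constraint (b): syllable 2 coda /sb/ has 2 consonants (> 1) → not permitted
kpo — violates constraint (a): word begins with /k/ → not permitted
ngke.nnsev — σ1 onset /ngk/ (3C), coda /∅/ ok; σ2 onset /nns/ (3C), coda /v/ ok → permitted

ngke.nnsev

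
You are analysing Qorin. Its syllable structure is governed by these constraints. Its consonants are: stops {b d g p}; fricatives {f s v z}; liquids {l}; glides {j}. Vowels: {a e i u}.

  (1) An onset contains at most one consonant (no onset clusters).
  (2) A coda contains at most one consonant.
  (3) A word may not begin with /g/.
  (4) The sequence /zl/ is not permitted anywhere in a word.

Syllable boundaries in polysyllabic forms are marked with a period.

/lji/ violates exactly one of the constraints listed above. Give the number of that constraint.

/lji/: syllable 1 onset /lj/ has 2 consonants (> 1).
This is a violation of constraint 1: "An onset contains at most one consonant (no onset clusters)."
The remaining constraints (2, 3, 4) are satisfied.

1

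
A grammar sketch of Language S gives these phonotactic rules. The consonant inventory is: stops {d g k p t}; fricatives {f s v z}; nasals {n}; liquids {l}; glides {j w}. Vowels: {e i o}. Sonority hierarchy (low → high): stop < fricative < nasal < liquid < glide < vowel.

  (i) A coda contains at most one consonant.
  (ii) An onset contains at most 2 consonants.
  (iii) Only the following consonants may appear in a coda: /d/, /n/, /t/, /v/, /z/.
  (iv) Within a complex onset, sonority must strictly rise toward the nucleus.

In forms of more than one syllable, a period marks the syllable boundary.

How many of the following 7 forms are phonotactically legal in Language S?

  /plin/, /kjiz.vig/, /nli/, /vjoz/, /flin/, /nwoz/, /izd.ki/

/plin/ — σ1 onset /pl/ (1→4 rises), coda /n/ ok → phonotactically legal
/kjiz.vig/ — violates constraint (iii): syllable 2 coda contains /g/, which is not a licensed coda consonant → phonotactically illegal
/nli/ — σ1 onset /nl/ (3→4 rises), coda /∅/ ok → phonotactically legal
/vjoz/ — σ1 onset /vj/ (2→5 rises), coda /z/ ok → phonotactically legal
/flin/ — σ1 onset /fl/ (2→4 rises), coda /n/ ok → phonotactically legal
/nwoz/ — σ1 onset /nw/ (3→5 rises), coda /z/ ok → phonotactically legal
/izd.ki/ — violates constraint (i): syllable 1 coda /zd/ has 2 consonants (> 1) → phonotactically illegal
Phonotactically legal: /plin/, /nli/, /vjoz/, /flin/, /nwoz/ → 5.

5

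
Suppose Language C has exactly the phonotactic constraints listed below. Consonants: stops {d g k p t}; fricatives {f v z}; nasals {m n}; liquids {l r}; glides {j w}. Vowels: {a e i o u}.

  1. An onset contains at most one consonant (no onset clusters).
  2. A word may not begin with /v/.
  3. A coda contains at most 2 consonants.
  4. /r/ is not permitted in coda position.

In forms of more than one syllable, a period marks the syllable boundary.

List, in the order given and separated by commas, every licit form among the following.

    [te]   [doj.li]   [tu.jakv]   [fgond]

[te] — σ1 onset /t/, coda /∅/ ok → licit
[doj.li] — σ1 onset /d/, coda /j/ ok; σ2 onset /l/, coda /∅/ ok → licit
[tu.jakv] — σ1 onset /t/, coda /∅/ ok; σ2 onset /j/, coda /kv/ (2C) ok → licit
[fgond] — violates constraint 1: syllable 1 onset /fg/ has 2 consonants (> 1) → illicit

[te], [doj.li], [tu.jakv]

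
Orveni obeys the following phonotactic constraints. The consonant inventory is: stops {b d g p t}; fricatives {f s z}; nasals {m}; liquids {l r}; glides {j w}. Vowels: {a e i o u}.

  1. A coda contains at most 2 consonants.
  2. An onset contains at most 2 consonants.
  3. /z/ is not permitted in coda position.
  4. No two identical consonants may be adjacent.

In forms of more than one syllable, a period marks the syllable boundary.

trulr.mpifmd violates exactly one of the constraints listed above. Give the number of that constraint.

1

trulr.mpifmd: syllable 2 coda /fmd/ has 3 consonants (> 2).
This is a violation of constraint 1: "A coda contains at most 2 consonants."
The remaining constraints (2, 3, 4) are satisfied.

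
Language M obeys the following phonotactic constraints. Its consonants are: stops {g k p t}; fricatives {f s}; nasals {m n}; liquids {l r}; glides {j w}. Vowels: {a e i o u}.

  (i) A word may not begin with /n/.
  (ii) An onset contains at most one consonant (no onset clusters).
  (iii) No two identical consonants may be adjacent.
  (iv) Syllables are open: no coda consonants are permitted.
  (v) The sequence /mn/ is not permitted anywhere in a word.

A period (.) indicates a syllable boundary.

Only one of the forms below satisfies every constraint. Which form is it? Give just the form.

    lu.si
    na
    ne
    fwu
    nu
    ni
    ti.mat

lu.si — σ1 onset /l/, coda /∅/ ok; σ2 onset /s/, coda /∅/ ok → well-formed
na — violates constraint (i): word begins with /n/ → ill-formed
ne — violates constraint (i): word begins with /n/ → ill-formed
fwu — violates constraint (ii): syllable 1 onset /fw/ has 2 consonants (> 1) → ill-formed
nu — violates constraint (i): word begins with /n/ → ill-formed
ni — violates constraint (i): word begins with /n/ → ill-formed
ti.mat — violates constraint (iv): syllable 2 coda /t/ has 1 consonant (> 0) → ill-formed

lu.si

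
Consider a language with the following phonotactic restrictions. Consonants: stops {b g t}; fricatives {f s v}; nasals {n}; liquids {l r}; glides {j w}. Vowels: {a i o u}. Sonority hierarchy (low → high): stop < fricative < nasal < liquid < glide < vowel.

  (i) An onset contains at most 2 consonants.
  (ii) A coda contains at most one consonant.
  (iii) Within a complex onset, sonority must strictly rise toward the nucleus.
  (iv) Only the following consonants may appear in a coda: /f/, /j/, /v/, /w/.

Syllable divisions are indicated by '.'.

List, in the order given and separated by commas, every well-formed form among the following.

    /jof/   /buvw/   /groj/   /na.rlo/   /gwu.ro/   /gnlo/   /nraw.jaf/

/jof/ — σ1 onset /j/, coda /f/ ok → well-formed
/buvw/ — violates constraint (ii): syllable 1 coda /vw/ has 2 consonants (> 1) → ill-formed
/groj/ — σ1 onset /gr/ (1→4 rises), coda /j/ ok → well-formed
/na.rlo/ — violates constraint (iii): syllable 2 onset /rl/: /r/ (liquid, 4) → /l/ (liquid, 4) does not rise → ill-formed
/gwu.ro/ — σ1 onset /gw/ (1→5 rises), coda /∅/ ok; σ2 onset /r/, coda /∅/ ok → well-formed
/gnlo/ — violates constraint (i): syllable 1 onset /gnl/ has 3 consonants (> 2) → ill-formed
/nraw.jaf/ — σ1 onset /nr/ (3→4 rises), coda /w/ ok; σ2 onset /j/, coda /f/ ok → well-formed

/jof/, /groj/, /gwu.ro/, /nraw.jaf/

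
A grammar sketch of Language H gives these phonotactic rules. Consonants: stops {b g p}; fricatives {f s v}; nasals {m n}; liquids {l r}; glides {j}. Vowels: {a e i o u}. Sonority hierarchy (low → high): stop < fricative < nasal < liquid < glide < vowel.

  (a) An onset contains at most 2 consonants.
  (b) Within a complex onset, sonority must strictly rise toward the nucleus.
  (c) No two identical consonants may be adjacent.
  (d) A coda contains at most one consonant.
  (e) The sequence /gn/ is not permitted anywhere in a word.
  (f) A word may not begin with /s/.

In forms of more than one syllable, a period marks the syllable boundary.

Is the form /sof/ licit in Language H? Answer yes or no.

/sof/ — violates constraint (f): word begins with /s/ → illicit

no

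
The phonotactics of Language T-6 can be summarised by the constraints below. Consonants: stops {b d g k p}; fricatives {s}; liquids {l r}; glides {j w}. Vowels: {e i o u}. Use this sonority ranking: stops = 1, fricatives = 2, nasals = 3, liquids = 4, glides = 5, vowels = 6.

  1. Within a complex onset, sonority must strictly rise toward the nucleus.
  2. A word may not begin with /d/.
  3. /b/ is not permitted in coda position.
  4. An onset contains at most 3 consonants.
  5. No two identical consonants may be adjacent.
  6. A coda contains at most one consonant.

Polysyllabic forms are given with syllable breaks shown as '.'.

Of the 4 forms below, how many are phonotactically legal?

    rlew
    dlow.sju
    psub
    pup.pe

0

rlew — violates constraint 1: syllable 1 onset /rl/: /r/ (liquid, 4) → /l/ (liquid, 4) does not rise → phonotactically illegal
dlow.sju — violates constraint 2: word begins with /d/ → phonotactically illegal
psub — violates constraint 3: syllable 1 coda contains /b/ → phonotactically illegal
pup.pe — violates constraint 5: adjacent identical consonants /pp/ → phonotactically illegal
No form is phonotactically legal → 0.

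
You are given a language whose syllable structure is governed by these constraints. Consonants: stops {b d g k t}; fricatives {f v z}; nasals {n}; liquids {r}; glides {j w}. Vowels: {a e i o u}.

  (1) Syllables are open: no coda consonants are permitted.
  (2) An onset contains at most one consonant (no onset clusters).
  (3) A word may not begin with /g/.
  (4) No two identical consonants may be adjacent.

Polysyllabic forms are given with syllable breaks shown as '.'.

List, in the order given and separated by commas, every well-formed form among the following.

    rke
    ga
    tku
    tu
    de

rke — violates constraint 2: syllable 1 onset /rk/ has 2 consonants (> 1) → ill-formed
ga — violates constraint 3: word begins with /g/ → ill-formed
tku — violates constraint 2: syllable 1 onset /tk/ has 2 consonants (> 1) → ill-formed
tu — σ1 onset /t/, coda /∅/ ok → well-formed
de — σ1 onset /d/, coda /∅/ ok → well-formed

tu, de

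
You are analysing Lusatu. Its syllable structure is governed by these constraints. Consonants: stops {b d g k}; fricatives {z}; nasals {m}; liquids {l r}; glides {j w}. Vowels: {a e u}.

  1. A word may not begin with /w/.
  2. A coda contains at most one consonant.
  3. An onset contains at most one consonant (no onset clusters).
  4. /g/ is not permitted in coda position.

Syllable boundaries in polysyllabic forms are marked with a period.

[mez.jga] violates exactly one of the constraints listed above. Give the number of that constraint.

[mez.jga]: syllable 2 onset /jg/ has 2 consonants (> 1).
This is a violation of constraint 3: "An onset contains at most one consonant (no onset clusters)."
The remaining constraints (1, 2, 4) are satisfied.

3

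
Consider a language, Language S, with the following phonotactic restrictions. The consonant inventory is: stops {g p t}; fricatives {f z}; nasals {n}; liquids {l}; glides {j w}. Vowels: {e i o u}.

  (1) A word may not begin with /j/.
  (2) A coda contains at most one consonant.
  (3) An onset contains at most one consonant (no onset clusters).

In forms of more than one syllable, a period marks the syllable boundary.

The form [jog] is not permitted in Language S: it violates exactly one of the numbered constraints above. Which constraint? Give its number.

[jog]: word begins with /j/.
This is a violation of constraint 1: "A word may not begin with /j/."
The remaining constraints (2, 3) are satisfied.

1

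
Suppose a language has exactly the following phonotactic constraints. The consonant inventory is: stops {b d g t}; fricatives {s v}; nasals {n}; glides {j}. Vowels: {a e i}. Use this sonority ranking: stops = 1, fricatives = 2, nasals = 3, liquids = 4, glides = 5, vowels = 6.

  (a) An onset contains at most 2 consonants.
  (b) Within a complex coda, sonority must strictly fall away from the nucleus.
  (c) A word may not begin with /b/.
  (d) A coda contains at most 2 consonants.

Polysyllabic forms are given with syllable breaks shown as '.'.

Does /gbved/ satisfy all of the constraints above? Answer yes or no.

/gbved/ — violates constraint (a): syllable 1 onset /gbv/ has 3 consonants (> 2) → ill-formed

no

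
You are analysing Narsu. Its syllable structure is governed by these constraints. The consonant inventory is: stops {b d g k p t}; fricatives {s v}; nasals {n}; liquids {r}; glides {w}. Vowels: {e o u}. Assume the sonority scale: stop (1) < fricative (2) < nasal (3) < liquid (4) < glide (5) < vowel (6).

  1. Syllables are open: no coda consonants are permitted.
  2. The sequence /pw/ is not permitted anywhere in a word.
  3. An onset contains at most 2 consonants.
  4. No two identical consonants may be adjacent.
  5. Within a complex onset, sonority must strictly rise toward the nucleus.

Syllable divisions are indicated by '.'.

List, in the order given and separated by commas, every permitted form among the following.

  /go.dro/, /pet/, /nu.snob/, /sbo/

/go.dro/

/go.dro/ — σ1 onset /g/, coda /∅/ ok; σ2 onset /dr/ (1→4 rises), coda /∅/ ok → permitted
/pet/ — violates constraint 1: syllable 1 coda /t/ has 1 consonant (> 0) → not permitted
/nu.snob/ — violates constraint 1: syllable 2 coda /b/ has 1 consonant (> 0) → not permitted
/sbo/ — violates constraint 5: syllable 1 onset /sb/: /s/ (fricative, 2) → /b/ (stop, 1) does not rise → not permitted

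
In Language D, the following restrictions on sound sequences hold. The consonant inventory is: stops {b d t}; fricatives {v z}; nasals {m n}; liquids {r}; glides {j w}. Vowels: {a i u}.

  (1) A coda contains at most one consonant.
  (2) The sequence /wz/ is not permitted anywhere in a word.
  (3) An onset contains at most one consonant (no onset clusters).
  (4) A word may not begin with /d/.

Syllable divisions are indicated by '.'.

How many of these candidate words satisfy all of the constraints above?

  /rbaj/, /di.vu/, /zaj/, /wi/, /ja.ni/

/rbaj/ — violates constraint 3: syllable 1 onset /rb/ has 2 consonants (> 1) → not permitted
/di.vu/ — violates constraint 4: word begins with /d/ → not permitted
/zaj/ — σ1 onset /z/, coda /j/ ok → permitted
/wi/ — σ1 onset /w/, coda /∅/ ok → permitted
/ja.ni/ — σ1 onset /j/, coda /∅/ ok; σ2 onset /n/, coda /∅/ ok → permitted
Permitted: /zaj/, /wi/, /ja.ni/ → 3.

3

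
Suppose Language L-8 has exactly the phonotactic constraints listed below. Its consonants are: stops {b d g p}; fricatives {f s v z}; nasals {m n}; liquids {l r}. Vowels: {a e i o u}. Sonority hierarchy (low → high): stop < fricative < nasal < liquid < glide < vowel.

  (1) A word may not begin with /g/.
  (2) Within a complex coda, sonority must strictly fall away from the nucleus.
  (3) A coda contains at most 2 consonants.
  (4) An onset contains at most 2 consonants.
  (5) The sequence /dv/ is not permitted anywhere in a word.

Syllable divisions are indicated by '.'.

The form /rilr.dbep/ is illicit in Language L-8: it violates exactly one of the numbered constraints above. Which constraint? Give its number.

/rilr.dbep/: syllable 1 coda /lr/: /l/ (liquid, 4) → /r/ (liquid, 4) does not fall.
This is a violation of constraint 2: "Within a complex coda, sonority must strictly fall away from the nucleus."
The remaining constraints (1, 3, 4, 5) are satisfied.

2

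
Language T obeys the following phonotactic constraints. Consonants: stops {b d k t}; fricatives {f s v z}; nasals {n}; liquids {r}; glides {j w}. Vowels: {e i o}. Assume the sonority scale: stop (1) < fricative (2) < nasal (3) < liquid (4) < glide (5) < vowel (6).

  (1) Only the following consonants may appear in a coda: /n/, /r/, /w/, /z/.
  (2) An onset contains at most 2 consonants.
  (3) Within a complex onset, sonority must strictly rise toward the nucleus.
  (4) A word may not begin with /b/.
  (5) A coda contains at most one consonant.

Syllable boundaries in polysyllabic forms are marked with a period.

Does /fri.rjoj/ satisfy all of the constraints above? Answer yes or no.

no

/fri.rjoj/ — violates constraint 1: syllable 2 coda contains /j/, which is not a licensed coda consonant → illicit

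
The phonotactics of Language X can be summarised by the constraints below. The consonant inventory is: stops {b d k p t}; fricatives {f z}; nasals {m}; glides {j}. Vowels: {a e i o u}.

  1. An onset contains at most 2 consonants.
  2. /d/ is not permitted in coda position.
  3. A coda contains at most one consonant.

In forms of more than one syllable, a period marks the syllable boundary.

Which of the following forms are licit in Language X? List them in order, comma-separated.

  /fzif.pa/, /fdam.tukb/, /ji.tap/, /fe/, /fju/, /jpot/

/fzif.pa/, /ji.tap/, /fe/, /fju/, /jpot/

/fzif.pa/ — σ1 onset /fz/ (2C), coda /f/ ok; σ2 onset /p/, coda /∅/ ok → licit
/fdam.tukb/ — violates constraint 3: syllable 2 coda /kb/ has 2 consonants (> 1) → illicit
/ji.tap/ — σ1 onset /j/, coda /∅/ ok; σ2 onset /t/, coda /p/ ok → licit
/fe/ — σ1 onset /f/, coda /∅/ ok → licit
/fju/ — σ1 onset /fj/ (2C), coda /∅/ ok → licit
/jpot/ — σ1 onset /jp/ (2C), coda /t/ ok → licit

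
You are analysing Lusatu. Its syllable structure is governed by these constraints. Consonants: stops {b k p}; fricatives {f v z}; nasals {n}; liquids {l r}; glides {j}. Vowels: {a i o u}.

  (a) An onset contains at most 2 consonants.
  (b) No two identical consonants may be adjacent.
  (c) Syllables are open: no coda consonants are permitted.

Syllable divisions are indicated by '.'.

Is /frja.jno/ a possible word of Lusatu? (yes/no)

no

/frja.jno/ — violates constraint (a): syllable 1 onset /frj/ has 3 consonants (> 2) → ill-formed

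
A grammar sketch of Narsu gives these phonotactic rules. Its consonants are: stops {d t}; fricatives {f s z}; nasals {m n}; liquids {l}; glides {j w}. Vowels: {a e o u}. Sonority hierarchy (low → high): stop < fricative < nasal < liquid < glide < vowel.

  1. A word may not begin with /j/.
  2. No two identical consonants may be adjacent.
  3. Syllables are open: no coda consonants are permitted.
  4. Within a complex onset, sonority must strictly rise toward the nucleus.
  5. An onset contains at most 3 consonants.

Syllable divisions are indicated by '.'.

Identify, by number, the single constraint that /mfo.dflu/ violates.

/mfo.dflu/: syllable 1 onset /mf/: /m/ (nasal, 3) → /f/ (fricative, 2) does not rise.
This is a violation of constraint 4: "Within a complex onset, sonority must strictly rise toward the nucleus."
The remaining constraints (1, 2, 3, 5) are satisfied.

4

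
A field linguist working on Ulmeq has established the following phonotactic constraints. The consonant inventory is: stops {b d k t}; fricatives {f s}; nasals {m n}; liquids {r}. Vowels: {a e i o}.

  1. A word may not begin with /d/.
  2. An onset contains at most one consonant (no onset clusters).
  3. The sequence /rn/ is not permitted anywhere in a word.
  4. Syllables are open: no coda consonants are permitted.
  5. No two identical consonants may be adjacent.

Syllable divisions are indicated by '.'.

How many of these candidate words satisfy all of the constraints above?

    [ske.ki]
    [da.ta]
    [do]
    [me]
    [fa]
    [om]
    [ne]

[ske.ki] — violates constraint 2: syllable 1 onset /sk/ has 2 consonants (> 1) → illicit
[da.ta] — violates constraint 1: word begins with /d/ → illicit
[do] — violates constraint 1: word begins with /d/ → illicit
[me] — σ1 onset /m/, coda /∅/ ok → licit
[fa] — σ1 onset /f/, coda /∅/ ok → licit
[om] — violates constraint 4: syllable 1 coda /m/ has 1 consonant (> 0) → illicit
[ne] — σ1 onset /n/, coda /∅/ ok → licit
Licit: [me], [fa], [ne] → 3.

3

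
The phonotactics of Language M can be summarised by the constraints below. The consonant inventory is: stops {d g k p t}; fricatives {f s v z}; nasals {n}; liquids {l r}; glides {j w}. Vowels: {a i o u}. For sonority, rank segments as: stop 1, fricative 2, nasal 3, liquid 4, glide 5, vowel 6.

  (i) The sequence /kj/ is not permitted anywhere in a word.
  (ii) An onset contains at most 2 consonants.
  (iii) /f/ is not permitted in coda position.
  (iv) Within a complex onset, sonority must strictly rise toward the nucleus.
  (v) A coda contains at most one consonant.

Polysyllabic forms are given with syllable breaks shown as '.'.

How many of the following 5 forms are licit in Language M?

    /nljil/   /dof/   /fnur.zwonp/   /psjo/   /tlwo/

0

/nljil/ — violates constraint (ii): syllable 1 onset /nlj/ has 3 consonants (> 2) → illicit
/dof/ — violates constraint (iii): syllable 1 coda contains /f/ → illicit
/fnur.zwonp/ — violates constraint (v): syllable 2 coda /np/ has 2 consonants (> 1) → illicit
/psjo/ — violates constraint (ii): syllable 1 onset /psj/ has 3 consonants (> 2) → illicit
/tlwo/ — violates constraint (ii): syllable 1 onset /tlw/ has 3 consonants (> 2) → illicit
No form is licit → 0.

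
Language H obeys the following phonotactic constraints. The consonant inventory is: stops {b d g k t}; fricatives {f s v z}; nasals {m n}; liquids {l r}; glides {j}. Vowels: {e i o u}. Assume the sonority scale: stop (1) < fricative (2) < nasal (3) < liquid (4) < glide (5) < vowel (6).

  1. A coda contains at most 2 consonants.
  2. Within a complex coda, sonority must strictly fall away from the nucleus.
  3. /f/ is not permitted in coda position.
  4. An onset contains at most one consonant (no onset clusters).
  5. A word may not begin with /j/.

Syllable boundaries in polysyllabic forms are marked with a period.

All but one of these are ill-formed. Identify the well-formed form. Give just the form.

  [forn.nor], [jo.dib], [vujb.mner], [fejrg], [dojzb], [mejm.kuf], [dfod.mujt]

[forn.nor] — σ1 onset /f/, coda /rn/ (4→3 falls) ok; σ2 onset /n/, coda /r/ ok → well-formed
[jo.dib] — violates constraint 5: word begins with /j/ → ill-formed
[vujb.mner] — violates constraint 4: syllable 2 onset /mn/ has 2 consonants (> 1) → ill-formed
[fejrg] — violates constraint 1: syllable 1 coda /jrg/ has 3 consonants (> 2) → ill-formed
[dojzb] — violates constraint 1: syllable 1 coda /jzb/ has 3 consonants (> 2) → ill-formed
[mejm.kuf] — violates constraint 3: syllable 2 coda contains /f/ → ill-formed
[dfod.mujt] — violates constraint 4: syllable 1 onset /df/ has 2 consonants (> 1) → ill-formed

[forn.nor]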